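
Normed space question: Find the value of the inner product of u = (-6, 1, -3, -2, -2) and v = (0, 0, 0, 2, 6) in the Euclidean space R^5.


Computing the standard inner product <u, v> = sum u_i * v_i
= -6*0 + 1*0 + -3*0 + -2*2 + -2*6
= 0 + 0 + 0 + -4 + -12
= -16

-16


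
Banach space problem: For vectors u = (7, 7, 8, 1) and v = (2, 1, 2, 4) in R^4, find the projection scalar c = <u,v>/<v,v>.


Computing <u,v> = 7*2 + 7*1 + 8*2 + 1*4 = 41
Computing <v,v> = 2^2 + 1^2 + 2^2 + 4^2 = 25
Projection coefficient = 41/25 = 1.6400

1.6400


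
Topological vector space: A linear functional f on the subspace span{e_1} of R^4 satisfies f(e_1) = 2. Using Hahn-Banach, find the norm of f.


The norm of f is given by ||f|| = sup_{||x||=1} |f(x)|.
On span{e_1}, ||e_1|| = 1, so ||f|| = |f(e_1)| / ||e_1||
= |2| / 1 = 2.0000

2.0000


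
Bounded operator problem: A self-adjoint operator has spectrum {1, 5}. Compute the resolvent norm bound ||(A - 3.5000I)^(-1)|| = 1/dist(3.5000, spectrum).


dist(3.5000, {1, 5}) = min(|3.5000 - 1|, |3.5000 - 5|)
= min(2.5000, 1.5000) = 1.5000
Resolvent bound = 1/1.5000 = 0.6667

0.6667


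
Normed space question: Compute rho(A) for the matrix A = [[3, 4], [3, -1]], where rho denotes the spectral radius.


For a 2x2 matrix, eigenvalues satisfy lambda^2 - (trace)*lambda + det = 0
trace = 3 + -1 = 2
det = 3*-1 - 4*3 = -15
discriminant = 2^2 - 4*(-15) = 64
spectral radius = max |eigenvalue| = 5.0000

5.0000


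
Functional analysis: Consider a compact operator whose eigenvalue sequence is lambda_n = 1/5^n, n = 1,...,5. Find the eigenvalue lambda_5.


The eigenvalue formula gives lambda_5 = 1/5^5
= 1/3125
= 3.2000e-04

3.2000e-04


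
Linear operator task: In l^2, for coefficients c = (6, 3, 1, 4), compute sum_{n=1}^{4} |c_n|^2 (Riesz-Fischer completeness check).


sum |c_n|^2 = 6^2 + 3^2 + 1^2 + 4^2
= 36 + 9 + 1 + 16
= 62

62


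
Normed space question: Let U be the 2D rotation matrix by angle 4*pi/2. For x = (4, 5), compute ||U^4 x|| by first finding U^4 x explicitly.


U is a rotation by theta = 4*pi/2
U^4 = rotation by 4*theta = 16*pi/2 = 0*pi/2 (mod 2*pi)
cos(0*pi/2) = 1.0000, sin(0*pi/2) = 0.0000
U^4 x = (1.0000 * 4 - 0.0000 * 5, 0.0000 * 4 + 1.0000 * 5)
= (4.0000, 5.0000)
||U^4 x|| = sqrt(4.0000^2 + 5.0000^2) = sqrt(41.0000) = 6.4031

6.4031


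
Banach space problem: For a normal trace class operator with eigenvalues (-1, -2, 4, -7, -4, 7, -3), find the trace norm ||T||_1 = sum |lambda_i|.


For a normal operator, singular values equal |eigenvalues|.
Trace norm = sum |lambda_i| = 1 + 2 + 4 + 7 + 4 + 7 + 3
= 28

28


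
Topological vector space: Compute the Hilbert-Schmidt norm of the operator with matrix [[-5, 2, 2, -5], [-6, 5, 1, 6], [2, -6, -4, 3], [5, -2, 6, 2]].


The Hilbert-Schmidt norm is sqrt(sum of squares of all entries).
Sum of squares = (-5)^2 + 2^2 + 2^2 + (-5)^2 + (-6)^2 + 5^2 + 1^2 + 6^2 + 2^2 + (-6)^2 + (-4)^2 + 3^2 + 5^2 + (-2)^2 + 6^2 + 2^2
= 25 + 4 + 4 + 25 + 36 + 25 + 1 + 36 + 4 + 36 + 16 + 9 + 25 + 4 + 36 + 4 = 290
||T||_HS = sqrt(290) = 17.0294

17.0294


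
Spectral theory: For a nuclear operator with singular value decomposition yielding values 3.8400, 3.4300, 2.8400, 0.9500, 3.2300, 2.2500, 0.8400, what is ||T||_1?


The nuclear norm is the sum of all singular values.
||T||_1 = 3.8400 + 3.4300 + 2.8400 + 0.9500 + 3.2300 + 2.2500 + 0.8400
= 17.3800

17.3800


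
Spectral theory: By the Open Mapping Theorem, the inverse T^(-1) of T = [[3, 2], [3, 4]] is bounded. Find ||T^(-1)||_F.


det(T) = 3*4 - 2*3 = 6
T^(-1) = (1/6) * [[4, -2], [-3, 3]] = [[0.6667, -0.3333], [-0.5000, 0.5000]]
||T^(-1)||_F^2 = 0.6667^2 + (-0.3333)^2 + (-0.5000)^2 + 0.5000^2 = 1.0556
||T^(-1)||_F = sqrt(1.0556) = 1.0274

1.0274


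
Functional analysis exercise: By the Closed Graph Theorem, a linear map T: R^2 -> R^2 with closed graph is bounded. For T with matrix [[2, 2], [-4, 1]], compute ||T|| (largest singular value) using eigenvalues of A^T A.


A^T A = [[20, 0], [0, 5]]
trace(A^T A) = 25, det(A^T A) = 100
discriminant = 25^2 - 4*100 = 225
Largest eigenvalue of A^T A = (trace + sqrt(disc))/2 = 20.0000
||T|| = sqrt(20.0000) = 4.4721

4.4721


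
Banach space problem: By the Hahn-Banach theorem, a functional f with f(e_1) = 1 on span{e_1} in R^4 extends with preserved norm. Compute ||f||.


The norm of f is given by ||f|| = sup_{||x||=1} |f(x)|.
On span{e_1}, ||e_1|| = 1, so ||f|| = |f(e_1)| / ||e_1||
= |1| / 1 = 1.0000

1.0000


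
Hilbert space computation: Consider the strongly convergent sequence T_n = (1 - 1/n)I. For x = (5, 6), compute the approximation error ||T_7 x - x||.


T_7 x - x = (1 - 1/7)x - x = -x/7
||x|| = sqrt(61) = 7.8102
||T_7 x - x|| = ||x||/7 = 7.8102/7 = 1.1157

1.1157


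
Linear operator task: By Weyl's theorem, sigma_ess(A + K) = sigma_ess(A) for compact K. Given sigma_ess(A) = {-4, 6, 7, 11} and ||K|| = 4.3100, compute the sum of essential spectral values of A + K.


By Weyl's theorem, the essential spectrum is invariant under compact perturbations.
sigma_ess(A + K) = sigma_ess(A) = {-4, 6, 7, 11}
Sum = -4 + 6 + 7 + 11 = 20

20


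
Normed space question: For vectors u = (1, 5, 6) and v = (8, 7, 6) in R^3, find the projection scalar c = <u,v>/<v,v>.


Computing <u,v> = 1*8 + 5*7 + 6*6 = 79
Computing <v,v> = 8^2 + 7^2 + 6^2 = 149
Projection coefficient = 79/149 = 0.5302

0.5302


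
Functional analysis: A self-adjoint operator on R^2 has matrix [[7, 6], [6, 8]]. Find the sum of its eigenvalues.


For a self-adjoint (symmetric) matrix, the eigenvalues are real.
The sum of eigenvalues equals the trace of the matrix.
trace = 7 + 8 = 15

15


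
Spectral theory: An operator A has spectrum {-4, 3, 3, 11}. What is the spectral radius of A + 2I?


Spectrum of A + 2I = {-2, 5, 5, 13}
Spectral radius = max |lambda| over the shifted spectrum
= max(2, 5, 5, 13) = 13

13


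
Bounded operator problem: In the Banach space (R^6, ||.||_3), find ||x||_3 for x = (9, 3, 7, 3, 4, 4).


The l^3 norm = (sum |x_i|^3)^(1/3)
Sum of 3th powers = 729 + 27 + 343 + 27 + 64 + 64 = 1254
||x||_3 = (1254)^(1/3) = 10.7837

10.7837


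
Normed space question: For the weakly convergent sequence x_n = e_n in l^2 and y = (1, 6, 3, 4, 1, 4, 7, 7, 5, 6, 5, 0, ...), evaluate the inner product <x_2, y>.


x_2 = e_2 is the standard basis vector with 1 in position 2.
<x_2, y> = y_2 = 6
As n -> infinity, <x_n, y> -> 0, confirming weak convergence of (x_n) to 0.

6


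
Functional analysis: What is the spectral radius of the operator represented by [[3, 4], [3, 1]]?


For a 2x2 matrix, eigenvalues satisfy lambda^2 - (trace)*lambda + det = 0
trace = 3 + 1 = 4
det = 3*1 - 4*3 = -9
discriminant = 4^2 - 4*(-9) = 52
spectral radius = max |eigenvalue| = 5.6056

5.6056


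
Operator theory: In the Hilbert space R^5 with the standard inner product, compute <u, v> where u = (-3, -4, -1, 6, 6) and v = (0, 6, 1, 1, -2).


Computing the standard inner product <u, v> = sum u_i * v_i
= -3*0 + -4*6 + -1*1 + 6*1 + 6*-2
= 0 + -24 + -1 + 6 + -12
= -31

-31


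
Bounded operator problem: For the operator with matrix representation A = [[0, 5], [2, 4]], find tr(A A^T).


trace(A * A^T) = sum of squares of all entries
= 0^2 + 5^2 + 2^2 + 4^2
= 0 + 25 + 4 + 16
= 45

45


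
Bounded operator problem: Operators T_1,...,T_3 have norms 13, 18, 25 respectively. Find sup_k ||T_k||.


By the Uniform Boundedness Principle, the supremum of norms is finite.
sup_k ||T_k|| = max(13, 18, 25) = 25

25


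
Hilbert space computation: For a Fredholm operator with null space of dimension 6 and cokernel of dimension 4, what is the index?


The Fredholm index is defined as ind(T) = dim(ker T) - dim(coker T)
= 6 - 4
= 2

2


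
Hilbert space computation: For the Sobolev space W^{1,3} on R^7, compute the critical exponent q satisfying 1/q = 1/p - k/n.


Using the Sobolev embedding formula: 1/q = 1/p - k/n
1/q = 1/3 - 1/7 = 4/21
q = 1/(4/21) = 21/4 = 5.2500

5.2500


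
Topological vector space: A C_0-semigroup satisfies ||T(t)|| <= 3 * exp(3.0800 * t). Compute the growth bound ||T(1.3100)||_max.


||T(1.3100)|| <= 3 * exp(3.0800 * 1.3100)
= 3 * exp(4.0348)
= 3 * 56.5316
= 169.5948

169.5948


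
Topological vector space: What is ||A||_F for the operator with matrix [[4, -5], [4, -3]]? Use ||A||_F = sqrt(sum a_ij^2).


||A||_F^2 = sum a_ij^2
= 4^2 + (-5)^2 + 4^2 + (-3)^2
= 16 + 25 + 16 + 9 = 66
||A||_F = sqrt(66) = 8.1240

8.1240


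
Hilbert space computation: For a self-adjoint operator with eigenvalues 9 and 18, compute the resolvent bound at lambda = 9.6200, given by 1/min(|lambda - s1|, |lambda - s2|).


dist(9.6200, {9, 18}) = min(|9.6200 - 9|, |9.6200 - 18|)
= min(0.6200, 8.3800) = 0.6200
Resolvent bound = 1/0.6200 = 1.6129

1.6129


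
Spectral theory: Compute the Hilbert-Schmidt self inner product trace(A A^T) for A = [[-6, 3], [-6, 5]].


trace(A * A^T) = sum of squares of all entries
= (-6)^2 + 3^2 + (-6)^2 + 5^2
= 36 + 9 + 36 + 25
= 106

106


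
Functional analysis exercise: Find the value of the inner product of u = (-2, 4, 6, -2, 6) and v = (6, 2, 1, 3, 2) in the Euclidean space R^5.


Computing the standard inner product <u, v> = sum u_i * v_i
= -2*6 + 4*2 + 6*1 + -2*3 + 6*2
= -12 + 8 + 6 + -6 + 12
= 8

8


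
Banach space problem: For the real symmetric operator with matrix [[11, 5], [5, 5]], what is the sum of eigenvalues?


For a self-adjoint (symmetric) matrix, the eigenvalues are real.
The sum of eigenvalues equals the trace of the matrix.
trace = 11 + 5 = 16

16


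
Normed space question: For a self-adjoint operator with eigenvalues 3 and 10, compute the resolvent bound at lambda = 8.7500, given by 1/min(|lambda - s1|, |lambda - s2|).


dist(8.7500, {3, 10}) = min(|8.7500 - 3|, |8.7500 - 10|)
= min(5.7500, 1.2500) = 1.2500
Resolvent bound = 1/1.2500 = 0.8000

0.8000


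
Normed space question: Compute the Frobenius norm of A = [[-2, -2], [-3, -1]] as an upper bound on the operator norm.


||A||_F^2 = sum a_ij^2
= (-2)^2 + (-2)^2 + (-3)^2 + (-1)^2
= 4 + 4 + 9 + 1 = 18
||A||_F = sqrt(18) = 4.2426

4.2426


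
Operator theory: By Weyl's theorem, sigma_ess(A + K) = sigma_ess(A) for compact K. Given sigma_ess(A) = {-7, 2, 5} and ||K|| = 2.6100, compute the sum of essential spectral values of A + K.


By Weyl's theorem, the essential spectrum is invariant under compact perturbations.
sigma_ess(A + K) = sigma_ess(A) = {-7, 2, 5}
Sum = -7 + 2 + 5 = 0

0


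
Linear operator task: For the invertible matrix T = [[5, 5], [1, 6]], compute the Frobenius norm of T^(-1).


det(T) = 5*6 - 5*1 = 25
T^(-1) = (1/25) * [[6, -5], [-1, 5]] = [[0.2400, -0.2000], [-0.0400, 0.2000]]
||T^(-1)||_F^2 = 0.2400^2 + (-0.2000)^2 + (-0.0400)^2 + 0.2000^2 = 0.1392
||T^(-1)||_F = sqrt(0.1392) = 0.3731

0.3731


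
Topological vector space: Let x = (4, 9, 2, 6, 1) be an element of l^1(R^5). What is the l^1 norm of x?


The l^1 norm equals the sum of absolute values of all components.
||x||_1 = 4 + 9 + 2 + 6 + 1
= 22

22.0000


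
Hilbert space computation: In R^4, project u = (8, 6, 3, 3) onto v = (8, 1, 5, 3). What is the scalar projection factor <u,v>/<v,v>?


Computing <u,v> = 8*8 + 6*1 + 3*5 + 3*3 = 94
Computing <v,v> = 8^2 + 1^2 + 5^2 + 3^2 = 99
Projection coefficient = 94/99 = 0.9495

0.9495


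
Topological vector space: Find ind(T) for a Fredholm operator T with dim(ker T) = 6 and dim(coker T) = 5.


The Fredholm index is defined as ind(T) = dim(ker T) - dim(coker T)
= 6 - 5
= 1

1


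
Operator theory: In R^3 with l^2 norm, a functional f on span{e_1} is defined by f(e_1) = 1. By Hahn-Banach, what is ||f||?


The norm of f is given by ||f|| = sup_{||x||=1} |f(x)|.
On span{e_1}, ||e_1|| = 1, so ||f|| = |f(e_1)| / ||e_1||
= |1| / 1 = 1.0000

1.0000


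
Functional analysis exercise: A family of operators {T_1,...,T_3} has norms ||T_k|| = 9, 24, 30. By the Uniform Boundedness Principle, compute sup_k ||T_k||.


By the Uniform Boundedness Principle, the supremum of norms is finite.
sup_k ||T_k|| = max(9, 24, 30) = 30

30


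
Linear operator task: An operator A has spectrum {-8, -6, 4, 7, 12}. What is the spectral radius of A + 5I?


Spectrum of A + 5I = {-3, -1, 9, 12, 17}
Spectral radius = max |lambda| over the shifted spectrum
= max(3, 1, 9, 12, 17) = 17

17


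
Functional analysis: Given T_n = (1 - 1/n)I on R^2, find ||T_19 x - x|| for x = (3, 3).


T_19 x - x = (1 - 1/19)x - x = -x/19
||x|| = sqrt(18) = 4.2426
||T_19 x - x|| = ||x||/19 = 4.2426/19 = 0.2233

0.2233


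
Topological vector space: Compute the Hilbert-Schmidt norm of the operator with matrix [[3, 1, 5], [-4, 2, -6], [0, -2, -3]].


The Hilbert-Schmidt norm is sqrt(sum of squares of all entries).
Sum of squares = 3^2 + 1^2 + 5^2 + (-4)^2 + 2^2 + (-6)^2 + 0^2 + (-2)^2 + (-3)^2
= 9 + 1 + 25 + 16 + 4 + 36 + 0 + 4 + 9 = 104
||T||_HS = sqrt(104) = 10.1980

10.1980


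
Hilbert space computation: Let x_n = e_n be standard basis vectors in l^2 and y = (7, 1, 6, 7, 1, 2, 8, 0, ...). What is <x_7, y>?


x_7 = e_7 is the standard basis vector with 1 in position 7.
<x_7, y> = y_7 = 8
As n -> infinity, <x_n, y> -> 0, confirming weak convergence of (x_n) to 0.

8


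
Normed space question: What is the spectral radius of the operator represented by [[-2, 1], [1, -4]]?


For a 2x2 matrix, eigenvalues satisfy lambda^2 - (trace)*lambda + det = 0
trace = -2 + -4 = -6
det = -2*-4 - 1*1 = 7
discriminant = (-6)^2 - 4*(7) = 8
spectral radius = max |eigenvalue| = 4.4142

4.4142


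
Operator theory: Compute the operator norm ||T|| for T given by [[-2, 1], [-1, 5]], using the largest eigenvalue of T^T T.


A^T A = [[5, -7], [-7, 26]]
trace(A^T A) = 31, det(A^T A) = 81
discriminant = 31^2 - 4*81 = 637
Largest eigenvalue of A^T A = (trace + sqrt(disc))/2 = 28.1194
||T|| = sqrt(28.1194) = 5.3028

5.3028


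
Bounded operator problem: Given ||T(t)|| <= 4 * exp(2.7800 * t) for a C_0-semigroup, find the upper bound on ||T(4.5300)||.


||T(4.5300)|| <= 4 * exp(2.7800 * 4.5300)
= 4 * exp(12.5934)
= 4 * 294607.7236
= 1.1784e+06

1.1784e+06


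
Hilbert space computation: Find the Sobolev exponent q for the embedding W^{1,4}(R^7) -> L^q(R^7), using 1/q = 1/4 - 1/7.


Using the Sobolev embedding formula: 1/q = 1/p - k/n
1/q = 1/4 - 1/7 = 3/28
q = 1/(3/28) = 28/3 = 9.3333

9.3333


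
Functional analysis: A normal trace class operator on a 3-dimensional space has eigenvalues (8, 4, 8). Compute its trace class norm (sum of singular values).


For a normal operator, singular values equal |eigenvalues|.
Trace norm = sum |lambda_i| = 8 + 4 + 8
= 20

20


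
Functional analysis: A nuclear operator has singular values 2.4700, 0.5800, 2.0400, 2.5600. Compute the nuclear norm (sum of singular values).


The nuclear norm is the sum of all singular values.
||T||_1 = 2.4700 + 0.5800 + 2.0400 + 2.5600
= 7.6500

7.6500


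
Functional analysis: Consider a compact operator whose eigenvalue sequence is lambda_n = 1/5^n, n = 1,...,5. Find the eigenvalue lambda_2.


The eigenvalue formula gives lambda_2 = 1/5^2
= 1/25
= 0.0400

0.0400


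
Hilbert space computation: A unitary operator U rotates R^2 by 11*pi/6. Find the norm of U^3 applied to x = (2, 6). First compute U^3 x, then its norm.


U is a rotation by theta = 11*pi/6
U^3 = rotation by 3*theta = 33*pi/6 = 9*pi/6 (mod 2*pi)
cos(9*pi/6) = 0.0000, sin(9*pi/6) = -1.0000
U^3 x = (0.0000 * 2 - -1.0000 * 6, -1.0000 * 2 + 0.0000 * 6)
= (6.0000, -2.0000)
||U^3 x|| = sqrt(6.0000^2 + (-2.0000)^2) = sqrt(40.0000) = 6.3246

6.3246


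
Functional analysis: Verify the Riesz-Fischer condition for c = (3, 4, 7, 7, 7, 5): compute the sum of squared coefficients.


sum |c_n|^2 = 3^2 + 4^2 + 7^2 + 7^2 + 7^2 + 5^2
= 9 + 16 + 49 + 49 + 49 + 25
= 197

197


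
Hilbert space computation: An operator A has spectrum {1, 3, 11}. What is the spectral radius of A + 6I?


Spectrum of A + 6I = {7, 9, 17}
Spectral radius = max |lambda| over the shifted spectrum
= max(7, 9, 17) = 17

17


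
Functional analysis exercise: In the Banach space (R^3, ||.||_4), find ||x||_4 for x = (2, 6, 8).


The l^4 norm = (sum |x_i|^4)^(1/4)
Sum of 4th powers = 16 + 1296 + 4096 = 5408
||x||_4 = (5408)^(1/4) = 8.5755

8.5755


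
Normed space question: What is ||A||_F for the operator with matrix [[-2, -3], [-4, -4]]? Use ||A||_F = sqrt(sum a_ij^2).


||A||_F^2 = sum a_ij^2
= (-2)^2 + (-3)^2 + (-4)^2 + (-4)^2
= 4 + 9 + 16 + 16 = 45
||A||_F = sqrt(45) = 6.7082

6.7082


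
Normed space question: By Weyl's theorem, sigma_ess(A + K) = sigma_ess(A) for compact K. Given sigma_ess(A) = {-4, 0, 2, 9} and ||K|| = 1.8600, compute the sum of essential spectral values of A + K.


By Weyl's theorem, the essential spectrum is invariant under compact perturbations.
sigma_ess(A + K) = sigma_ess(A) = {-4, 0, 2, 9}
Sum = -4 + 0 + 2 + 9 = 7

7


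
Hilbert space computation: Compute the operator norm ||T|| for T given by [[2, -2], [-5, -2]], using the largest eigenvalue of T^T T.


A^T A = [[29, 6], [6, 8]]
trace(A^T A) = 37, det(A^T A) = 196
discriminant = 37^2 - 4*196 = 585
Largest eigenvalue of A^T A = (trace + sqrt(disc))/2 = 30.5934
||T|| = sqrt(30.5934) = 5.5311

5.5311


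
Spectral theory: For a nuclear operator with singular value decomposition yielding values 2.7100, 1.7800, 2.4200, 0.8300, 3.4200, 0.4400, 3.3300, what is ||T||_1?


The nuclear norm is the sum of all singular values.
||T||_1 = 2.7100 + 1.7800 + 2.4200 + 0.8300 + 3.4200 + 0.4400 + 3.3300
= 14.9300

14.9300


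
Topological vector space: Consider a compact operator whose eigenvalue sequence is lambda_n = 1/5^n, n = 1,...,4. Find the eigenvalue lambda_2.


The eigenvalue formula gives lambda_2 = 1/5^2
= 1/25
= 0.0400

0.0400


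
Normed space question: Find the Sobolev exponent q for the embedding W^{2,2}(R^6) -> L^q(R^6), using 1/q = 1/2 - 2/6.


Using the Sobolev embedding formula: 1/q = 1/p - k/n
1/q = 1/2 - 2/6 = 1/6
q = 1/(1/6) = 6

6.0000


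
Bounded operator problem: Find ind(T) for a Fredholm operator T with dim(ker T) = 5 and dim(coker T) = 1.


The Fredholm index is defined as ind(T) = dim(ker T) - dim(coker T)
= 5 - 1
= 4

4


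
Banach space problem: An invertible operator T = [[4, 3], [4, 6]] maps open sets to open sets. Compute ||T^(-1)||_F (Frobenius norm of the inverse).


det(T) = 4*6 - 3*4 = 12
T^(-1) = (1/12) * [[6, -3], [-4, 4]] = [[0.5000, -0.2500], [-0.3333, 0.3333]]
||T^(-1)||_F^2 = 0.5000^2 + (-0.2500)^2 + (-0.3333)^2 + 0.3333^2 = 0.5347
||T^(-1)||_F = sqrt(0.5347) = 0.7312

0.7312


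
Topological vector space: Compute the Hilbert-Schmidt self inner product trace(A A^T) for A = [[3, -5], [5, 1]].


trace(A * A^T) = sum of squares of all entries
= 3^2 + (-5)^2 + 5^2 + 1^2
= 9 + 25 + 25 + 1
= 60

60


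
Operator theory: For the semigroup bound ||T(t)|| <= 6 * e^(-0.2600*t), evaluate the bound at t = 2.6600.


||T(2.6600)|| <= 6 * exp(-0.2600 * 2.6600)
= 6 * exp(-0.6916)
= 6 * 0.5008
= 3.0046

3.0046


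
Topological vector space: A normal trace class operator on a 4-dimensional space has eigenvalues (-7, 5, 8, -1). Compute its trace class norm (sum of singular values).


For a normal operator, singular values equal |eigenvalues|.
Trace norm = sum |lambda_i| = 7 + 5 + 8 + 1
= 21

21


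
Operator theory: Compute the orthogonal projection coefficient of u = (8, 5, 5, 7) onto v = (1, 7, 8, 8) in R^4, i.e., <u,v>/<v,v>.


Computing <u,v> = 8*1 + 5*7 + 5*8 + 7*8 = 139
Computing <v,v> = 1^2 + 7^2 + 8^2 + 8^2 = 178
Projection coefficient = 139/178 = 0.7809

0.7809


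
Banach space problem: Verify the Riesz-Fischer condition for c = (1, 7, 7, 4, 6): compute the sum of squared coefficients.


sum |c_n|^2 = 1^2 + 7^2 + 7^2 + 4^2 + 6^2
= 1 + 49 + 49 + 16 + 36
= 151

151


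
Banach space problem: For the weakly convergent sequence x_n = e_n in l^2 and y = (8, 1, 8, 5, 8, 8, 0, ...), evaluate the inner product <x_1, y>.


x_1 = e_1 is the standard basis vector with 1 in position 1.
<x_1, y> = y_1 = 8
As n -> infinity, <x_n, y> -> 0, confirming weak convergence of (x_n) to 0.

8


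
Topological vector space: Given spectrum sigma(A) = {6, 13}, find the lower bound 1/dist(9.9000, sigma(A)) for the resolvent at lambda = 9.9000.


dist(9.9000, {6, 13}) = min(|9.9000 - 6|, |9.9000 - 13|)
= min(3.9000, 3.1000) = 3.1000
Resolvent bound = 1/3.1000 = 0.3226

0.3226


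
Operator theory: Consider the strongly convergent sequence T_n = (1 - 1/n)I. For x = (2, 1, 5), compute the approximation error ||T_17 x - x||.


T_17 x - x = (1 - 1/17)x - x = -x/17
||x|| = sqrt(30) = 5.4772
||T_17 x - x|| = ||x||/17 = 5.4772/17 = 0.3222

0.3222


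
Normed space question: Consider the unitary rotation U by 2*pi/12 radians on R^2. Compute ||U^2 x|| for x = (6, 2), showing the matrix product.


U is a rotation by theta = 2*pi/12
U^2 = rotation by 2*theta = 4*pi/12
cos(4*pi/12) = 0.5000, sin(4*pi/12) = 0.8660
U^2 x = (0.5000 * 6 - 0.8660 * 2, 0.8660 * 6 + 0.5000 * 2)
= (1.2679, 6.1962)
||U^2 x|| = sqrt(1.2679^2 + 6.1962^2) = sqrt(40.0000) = 6.3246

6.3246


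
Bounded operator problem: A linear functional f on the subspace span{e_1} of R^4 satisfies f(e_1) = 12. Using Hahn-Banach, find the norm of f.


The norm of f is given by ||f|| = sup_{||x||=1} |f(x)|.
On span{e_1}, ||e_1|| = 1, so ||f|| = |f(e_1)| / ||e_1||
= |12| / 1 = 12.0000

12.0000


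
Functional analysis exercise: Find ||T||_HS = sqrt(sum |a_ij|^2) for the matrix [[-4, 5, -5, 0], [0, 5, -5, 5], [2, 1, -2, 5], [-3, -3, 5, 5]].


The Hilbert-Schmidt norm is sqrt(sum of squares of all entries).
Sum of squares = (-4)^2 + 5^2 + (-5)^2 + 0^2 + 0^2 + 5^2 + (-5)^2 + 5^2 + 2^2 + 1^2 + (-2)^2 + 5^2 + (-3)^2 + (-3)^2 + 5^2 + 5^2
= 16 + 25 + 25 + 0 + 0 + 25 + 25 + 25 + 4 + 1 + 4 + 25 + 9 + 9 + 25 + 25 = 243
||T||_HS = sqrt(243) = 15.5885

15.5885


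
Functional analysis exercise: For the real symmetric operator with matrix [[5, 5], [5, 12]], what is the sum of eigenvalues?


For a self-adjoint (symmetric) matrix, the eigenvalues are real.
The sum of eigenvalues equals the trace of the matrix.
trace = 5 + 12 = 17

17


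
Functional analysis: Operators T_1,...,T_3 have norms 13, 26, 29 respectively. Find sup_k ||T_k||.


By the Uniform Boundedness Principle, the supremum of norms is finite.
sup_k ||T_k|| = max(13, 26, 29) = 29

29


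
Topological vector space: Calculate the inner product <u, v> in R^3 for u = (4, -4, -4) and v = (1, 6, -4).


Computing the standard inner product <u, v> = sum u_i * v_i
= 4*1 + -4*6 + -4*-4
= 4 + -24 + 16
= -4

-4


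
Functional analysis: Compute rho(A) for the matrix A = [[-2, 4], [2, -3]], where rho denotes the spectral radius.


For a 2x2 matrix, eigenvalues satisfy lambda^2 - (trace)*lambda + det = 0
trace = -2 + -3 = -5
det = -2*-3 - 4*2 = -2
discriminant = (-5)^2 - 4*(-2) = 33
spectral radius = max |eigenvalue| = 5.3723

5.3723


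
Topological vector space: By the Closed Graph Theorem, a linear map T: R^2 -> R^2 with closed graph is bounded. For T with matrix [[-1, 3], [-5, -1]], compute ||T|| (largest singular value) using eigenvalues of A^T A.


A^T A = [[26, 2], [2, 10]]
trace(A^T A) = 36, det(A^T A) = 256
discriminant = 36^2 - 4*256 = 272
Largest eigenvalue of A^T A = (trace + sqrt(disc))/2 = 26.2462
||T|| = sqrt(26.2462) = 5.1231

5.1231


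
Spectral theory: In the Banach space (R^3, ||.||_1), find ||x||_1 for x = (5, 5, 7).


The l^1 norm equals the sum of absolute values of all components.
||x||_1 = 5 + 5 + 7
= 17

17.0000


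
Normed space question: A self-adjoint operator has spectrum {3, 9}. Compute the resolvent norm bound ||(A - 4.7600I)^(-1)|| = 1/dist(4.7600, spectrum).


dist(4.7600, {3, 9}) = min(|4.7600 - 3|, |4.7600 - 9|)
= min(1.7600, 4.2400) = 1.7600
Resolvent bound = 1/1.7600 = 0.5682

0.5682


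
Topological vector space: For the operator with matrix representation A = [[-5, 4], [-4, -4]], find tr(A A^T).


trace(A * A^T) = sum of squares of all entries
= (-5)^2 + 4^2 + (-4)^2 + (-4)^2
= 25 + 16 + 16 + 16
= 73

73


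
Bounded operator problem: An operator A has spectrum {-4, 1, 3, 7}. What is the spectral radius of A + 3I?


Spectrum of A + 3I = {-1, 4, 6, 10}
Spectral radius = max |lambda| over the shifted spectrum
= max(1, 4, 6, 10) = 10

10


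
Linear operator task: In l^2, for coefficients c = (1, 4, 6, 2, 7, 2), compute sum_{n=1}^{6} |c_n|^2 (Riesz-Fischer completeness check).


sum |c_n|^2 = 1^2 + 4^2 + 6^2 + 2^2 + 7^2 + 2^2
= 1 + 16 + 36 + 4 + 49 + 4
= 110

110


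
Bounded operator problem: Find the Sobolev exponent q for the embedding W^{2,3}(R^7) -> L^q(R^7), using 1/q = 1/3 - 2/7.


Using the Sobolev embedding formula: 1/q = 1/p - k/n
1/q = 1/3 - 2/7 = 1/21
q = 1/(1/21) = 21

21.0000


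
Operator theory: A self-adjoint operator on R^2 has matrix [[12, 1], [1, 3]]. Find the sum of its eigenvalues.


For a self-adjoint (symmetric) matrix, the eigenvalues are real.
The sum of eigenvalues equals the trace of the matrix.
trace = 12 + 3 = 15

15


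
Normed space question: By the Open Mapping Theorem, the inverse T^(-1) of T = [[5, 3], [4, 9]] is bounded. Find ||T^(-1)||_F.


det(T) = 5*9 - 3*4 = 33
T^(-1) = (1/33) * [[9, -3], [-4, 5]] = [[0.2727, -0.0909], [-0.1212, 0.1515]]
||T^(-1)||_F^2 = 0.2727^2 + (-0.0909)^2 + (-0.1212)^2 + 0.1515^2 = 0.1203
||T^(-1)||_F = sqrt(0.1203) = 0.3468

0.3468


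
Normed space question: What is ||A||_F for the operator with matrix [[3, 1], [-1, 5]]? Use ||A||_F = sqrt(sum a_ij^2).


||A||_F^2 = sum a_ij^2
= 3^2 + 1^2 + (-1)^2 + 5^2
= 9 + 1 + 1 + 25 = 36
||A||_F = sqrt(36) = 6.0000

6.0000


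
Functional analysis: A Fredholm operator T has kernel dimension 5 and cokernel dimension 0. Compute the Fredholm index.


The Fredholm index is defined as ind(T) = dim(ker T) - dim(coker T)
= 5 - 0
= 5

5


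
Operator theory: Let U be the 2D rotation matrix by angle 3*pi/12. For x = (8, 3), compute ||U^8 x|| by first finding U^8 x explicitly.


U is a rotation by theta = 3*pi/12
U^8 = rotation by 8*theta = 24*pi/12 = 0*pi/12 (mod 2*pi)
cos(0*pi/12) = 1.0000, sin(0*pi/12) = 0.0000
U^8 x = (1.0000 * 8 - 0.0000 * 3, 0.0000 * 8 + 1.0000 * 3)
= (8.0000, 3.0000)
||U^8 x|| = sqrt(8.0000^2 + 3.0000^2) = sqrt(73.0000) = 8.5440

8.5440


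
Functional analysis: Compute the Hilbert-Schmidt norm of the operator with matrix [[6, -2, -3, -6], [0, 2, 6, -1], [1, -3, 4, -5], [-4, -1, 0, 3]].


The Hilbert-Schmidt norm is sqrt(sum of squares of all entries).
Sum of squares = 6^2 + (-2)^2 + (-3)^2 + (-6)^2 + 0^2 + 2^2 + 6^2 + (-1)^2 + 1^2 + (-3)^2 + 4^2 + (-5)^2 + (-4)^2 + (-1)^2 + 0^2 + 3^2
= 36 + 4 + 9 + 36 + 0 + 4 + 36 + 1 + 1 + 9 + 16 + 25 + 16 + 1 + 0 + 9 = 203
||T||_HS = sqrt(203) = 14.2478

14.2478


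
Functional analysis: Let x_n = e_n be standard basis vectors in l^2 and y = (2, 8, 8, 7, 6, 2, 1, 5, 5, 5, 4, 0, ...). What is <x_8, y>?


x_8 = e_8 is the standard basis vector with 1 in position 8.
<x_8, y> = y_8 = 5
As n -> infinity, <x_n, y> -> 0, confirming weak convergence of (x_n) to 0.

5


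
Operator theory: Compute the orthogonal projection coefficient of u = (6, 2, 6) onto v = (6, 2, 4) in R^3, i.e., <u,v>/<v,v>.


Computing <u,v> = 6*6 + 2*2 + 6*4 = 64
Computing <v,v> = 6^2 + 2^2 + 4^2 = 56
Projection coefficient = 64/56 = 1.1429

1.1429


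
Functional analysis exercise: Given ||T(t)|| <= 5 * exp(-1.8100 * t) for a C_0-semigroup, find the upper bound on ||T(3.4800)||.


||T(3.4800)|| <= 5 * exp(-1.8100 * 3.4800)
= 5 * exp(-6.2988)
= 5 * 0.0018
= 0.0092

0.0092


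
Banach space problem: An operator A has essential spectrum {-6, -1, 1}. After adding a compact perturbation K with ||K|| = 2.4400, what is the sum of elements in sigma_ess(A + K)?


By Weyl's theorem, the essential spectrum is invariant under compact perturbations.
sigma_ess(A + K) = sigma_ess(A) = {-6, -1, 1}
Sum = -6 + -1 + 1 = -6

-6


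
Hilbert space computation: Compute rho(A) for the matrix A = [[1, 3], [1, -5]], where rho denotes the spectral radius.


For a 2x2 matrix, eigenvalues satisfy lambda^2 - (trace)*lambda + det = 0
trace = 1 + -5 = -4
det = 1*-5 - 3*1 = -8
discriminant = (-4)^2 - 4*(-8) = 48
spectral radius = max |eigenvalue| = 5.4641

5.4641


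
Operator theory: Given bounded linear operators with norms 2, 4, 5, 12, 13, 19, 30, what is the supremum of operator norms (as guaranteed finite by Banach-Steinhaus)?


By the Uniform Boundedness Principle, the supremum of norms is finite.
sup_k ||T_k|| = max(2, 4, 5, 12, 13, 19, 30) = 30

30


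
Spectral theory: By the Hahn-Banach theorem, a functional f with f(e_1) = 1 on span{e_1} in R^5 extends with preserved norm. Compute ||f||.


The norm of f is given by ||f|| = sup_{||x||=1} |f(x)|.
On span{e_1}, ||e_1|| = 1, so ||f|| = |f(e_1)| / ||e_1||
= |1| / 1 = 1.0000

1.0000


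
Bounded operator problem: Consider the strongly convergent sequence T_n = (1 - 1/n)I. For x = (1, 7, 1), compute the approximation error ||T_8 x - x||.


T_8 x - x = (1 - 1/8)x - x = -x/8
||x|| = sqrt(51) = 7.1414
||T_8 x - x|| = ||x||/8 = 7.1414/8 = 0.8927

0.8927


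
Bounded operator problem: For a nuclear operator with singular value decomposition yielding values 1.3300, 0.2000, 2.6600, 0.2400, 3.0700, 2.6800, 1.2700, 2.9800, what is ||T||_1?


The nuclear norm is the sum of all singular values.
||T||_1 = 1.3300 + 0.2000 + 2.6600 + 0.2400 + 3.0700 + 2.6800 + 1.2700 + 2.9800
= 14.4300

14.4300


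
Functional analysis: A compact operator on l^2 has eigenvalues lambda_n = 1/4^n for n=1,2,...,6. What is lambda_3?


The eigenvalue formula gives lambda_3 = 1/4^3
= 1/64
= 0.0156

0.0156


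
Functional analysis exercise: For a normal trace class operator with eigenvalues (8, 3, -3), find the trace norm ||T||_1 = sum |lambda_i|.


For a normal operator, singular values equal |eigenvalues|.
Trace norm = sum |lambda_i| = 8 + 3 + 3
= 14

14


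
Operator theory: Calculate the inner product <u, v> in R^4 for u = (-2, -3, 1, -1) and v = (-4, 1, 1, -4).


Computing the standard inner product <u, v> = sum u_i * v_i
= -2*-4 + -3*1 + 1*1 + -1*-4
= 8 + -3 + 1 + 4
= 10

10


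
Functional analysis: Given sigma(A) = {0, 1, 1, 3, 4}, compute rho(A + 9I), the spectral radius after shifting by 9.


Spectrum of A + 9I = {9, 10, 10, 12, 13}
Spectral radius = max |lambda| over the shifted spectrum
= max(9, 10, 10, 12, 13) = 13

13


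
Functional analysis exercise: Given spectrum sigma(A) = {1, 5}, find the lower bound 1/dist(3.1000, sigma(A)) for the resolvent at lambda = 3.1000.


dist(3.1000, {1, 5}) = min(|3.1000 - 1|, |3.1000 - 5|)
= min(2.1000, 1.9000) = 1.9000
Resolvent bound = 1/1.9000 = 0.5263

0.5263


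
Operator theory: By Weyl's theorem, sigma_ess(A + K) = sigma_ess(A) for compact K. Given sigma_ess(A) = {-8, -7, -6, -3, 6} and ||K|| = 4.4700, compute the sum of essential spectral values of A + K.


By Weyl's theorem, the essential spectrum is invariant under compact perturbations.
sigma_ess(A + K) = sigma_ess(A) = {-8, -7, -6, -3, 6}
Sum = -8 + -7 + -6 + -3 + 6 = -18

-18


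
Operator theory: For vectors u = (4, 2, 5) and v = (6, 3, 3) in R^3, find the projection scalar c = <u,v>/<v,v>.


Computing <u,v> = 4*6 + 2*3 + 5*3 = 45
Computing <v,v> = 6^2 + 3^2 + 3^2 = 54
Projection coefficient = 45/54 = 0.8333

0.8333


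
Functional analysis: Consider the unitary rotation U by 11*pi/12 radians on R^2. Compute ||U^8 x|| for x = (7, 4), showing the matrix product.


U is a rotation by theta = 11*pi/12
U^8 = rotation by 8*theta = 88*pi/12 = 16*pi/12 (mod 2*pi)
cos(16*pi/12) = -0.5000, sin(16*pi/12) = -0.8660
U^8 x = (-0.5000 * 7 - -0.8660 * 4, -0.8660 * 7 + -0.5000 * 4)
= (-0.0359, -8.0622)
||U^8 x|| = sqrt((-0.0359)^2 + (-8.0622)^2) = sqrt(65.0000) = 8.0623

8.0623


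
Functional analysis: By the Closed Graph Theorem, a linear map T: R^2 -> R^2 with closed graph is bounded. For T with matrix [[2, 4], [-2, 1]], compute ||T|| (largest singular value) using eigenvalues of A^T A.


A^T A = [[8, 6], [6, 17]]
trace(A^T A) = 25, det(A^T A) = 100
discriminant = 25^2 - 4*100 = 225
Largest eigenvalue of A^T A = (trace + sqrt(disc))/2 = 20.0000
||T|| = sqrt(20.0000) = 4.4721

4.4721


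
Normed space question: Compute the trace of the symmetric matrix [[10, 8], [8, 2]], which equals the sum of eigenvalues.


For a self-adjoint (symmetric) matrix, the eigenvalues are real.
The sum of eigenvalues equals the trace of the matrix.
trace = 10 + 2 = 12

12


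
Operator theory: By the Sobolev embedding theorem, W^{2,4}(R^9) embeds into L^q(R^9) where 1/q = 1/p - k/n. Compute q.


Using the Sobolev embedding formula: 1/q = 1/p - k/n
1/q = 1/4 - 2/9 = 1/36
q = 1/(1/36) = 36

36.0000


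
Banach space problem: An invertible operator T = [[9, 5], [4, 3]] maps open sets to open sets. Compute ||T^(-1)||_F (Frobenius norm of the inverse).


det(T) = 9*3 - 5*4 = 7
T^(-1) = (1/7) * [[3, -5], [-4, 9]] = [[0.4286, -0.7143], [-0.5714, 1.2857]]
||T^(-1)||_F^2 = 0.4286^2 + (-0.7143)^2 + (-0.5714)^2 + 1.2857^2 = 2.6735
||T^(-1)||_F = sqrt(2.6735) = 1.6351

1.6351


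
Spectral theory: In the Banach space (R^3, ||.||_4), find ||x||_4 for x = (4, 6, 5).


The l^4 norm = (sum |x_i|^4)^(1/4)
Sum of 4th powers = 256 + 1296 + 625 = 2177
||x||_4 = (2177)^(1/4) = 6.8307

6.8307


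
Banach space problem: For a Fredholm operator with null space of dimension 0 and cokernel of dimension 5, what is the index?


The Fredholm index is defined as ind(T) = dim(ker T) - dim(coker T)
= 0 - 5
= -5

-5


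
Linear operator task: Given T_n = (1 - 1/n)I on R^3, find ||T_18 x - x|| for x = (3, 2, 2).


T_18 x - x = (1 - 1/18)x - x = -x/18
||x|| = sqrt(17) = 4.1231
||T_18 x - x|| = ||x||/18 = 4.1231/18 = 0.2291

0.2291


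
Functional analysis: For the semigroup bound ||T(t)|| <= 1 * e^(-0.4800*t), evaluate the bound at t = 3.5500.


||T(3.5500)|| <= 1 * exp(-0.4800 * 3.5500)
= 1 * exp(-1.7040)
= 1 * 0.1820
= 0.1820

0.1820


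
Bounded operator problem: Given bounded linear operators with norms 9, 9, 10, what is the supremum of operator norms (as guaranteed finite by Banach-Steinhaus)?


By the Uniform Boundedness Principle, the supremum of norms is finite.
sup_k ||T_k|| = max(9, 9, 10) = 10

10


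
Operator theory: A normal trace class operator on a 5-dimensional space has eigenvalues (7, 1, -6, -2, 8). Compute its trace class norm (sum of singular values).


For a normal operator, singular values equal |eigenvalues|.
Trace norm = sum |lambda_i| = 7 + 1 + 6 + 2 + 8
= 24

24


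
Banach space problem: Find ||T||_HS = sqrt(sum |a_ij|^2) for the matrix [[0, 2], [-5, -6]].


The Hilbert-Schmidt norm is sqrt(sum of squares of all entries).
Sum of squares = 0^2 + 2^2 + (-5)^2 + (-6)^2
= 0 + 4 + 25 + 36 = 65
||T||_HS = sqrt(65) = 8.0623

8.0623


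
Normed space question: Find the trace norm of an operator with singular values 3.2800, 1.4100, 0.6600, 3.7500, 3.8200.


The nuclear norm is the sum of all singular values.
||T||_1 = 3.2800 + 1.4100 + 0.6600 + 3.7500 + 3.8200
= 12.9200

12.9200


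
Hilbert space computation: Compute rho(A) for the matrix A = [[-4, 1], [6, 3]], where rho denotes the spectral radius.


For a 2x2 matrix, eigenvalues satisfy lambda^2 - (trace)*lambda + det = 0
trace = -4 + 3 = -1
det = -4*3 - 1*6 = -18
discriminant = (-1)^2 - 4*(-18) = 73
spectral radius = max |eigenvalue| = 4.7720

4.7720


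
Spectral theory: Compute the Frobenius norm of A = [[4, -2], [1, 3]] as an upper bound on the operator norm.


||A||_F^2 = sum a_ij^2
= 4^2 + (-2)^2 + 1^2 + 3^2
= 16 + 4 + 1 + 9 = 30
||A||_F = sqrt(30) = 5.4772

5.4772


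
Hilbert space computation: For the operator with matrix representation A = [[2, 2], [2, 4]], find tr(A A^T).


trace(A * A^T) = sum of squares of all entries
= 2^2 + 2^2 + 2^2 + 4^2
= 4 + 4 + 4 + 16
= 28

28


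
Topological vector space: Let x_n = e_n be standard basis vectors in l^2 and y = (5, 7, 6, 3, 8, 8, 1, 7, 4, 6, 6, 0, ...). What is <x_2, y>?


x_2 = e_2 is the standard basis vector with 1 in position 2.
<x_2, y> = y_2 = 7
As n -> infinity, <x_n, y> -> 0, confirming weak convergence of (x_n) to 0.

7


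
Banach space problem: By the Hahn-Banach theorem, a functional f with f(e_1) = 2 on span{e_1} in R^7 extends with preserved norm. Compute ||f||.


The norm of f is given by ||f|| = sup_{||x||=1} |f(x)|.
On span{e_1}, ||e_1|| = 1, so ||f|| = |f(e_1)| / ||e_1||
= |2| / 1 = 2.0000

2.0000


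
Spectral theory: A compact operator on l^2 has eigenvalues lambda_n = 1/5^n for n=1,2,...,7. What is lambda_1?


The eigenvalue formula gives lambda_1 = 1/5^1
= 1/5
= 0.2000

0.2000


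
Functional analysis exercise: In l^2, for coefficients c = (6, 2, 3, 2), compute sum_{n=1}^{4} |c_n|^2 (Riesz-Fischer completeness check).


sum |c_n|^2 = 6^2 + 2^2 + 3^2 + 2^2
= 36 + 4 + 9 + 4
= 53

53


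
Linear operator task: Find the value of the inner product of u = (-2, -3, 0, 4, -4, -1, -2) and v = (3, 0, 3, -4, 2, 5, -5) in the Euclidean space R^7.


Computing the standard inner product <u, v> = sum u_i * v_i
= -2*3 + -3*0 + 0*3 + 4*-4 + -4*2 + -1*5 + -2*-5
= -6 + 0 + 0 + -16 + -8 + -5 + 10
= -25

-25


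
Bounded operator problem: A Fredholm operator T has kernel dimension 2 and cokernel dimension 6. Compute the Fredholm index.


The Fredholm index is defined as ind(T) = dim(ker T) - dim(coker T)
= 2 - 6
= -4

-4


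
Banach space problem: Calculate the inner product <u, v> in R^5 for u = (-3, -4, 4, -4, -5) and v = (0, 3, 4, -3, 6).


Computing the standard inner product <u, v> = sum u_i * v_i
= -3*0 + -4*3 + 4*4 + -4*-3 + -5*6
= 0 + -12 + 16 + 12 + -30
= -14

-14


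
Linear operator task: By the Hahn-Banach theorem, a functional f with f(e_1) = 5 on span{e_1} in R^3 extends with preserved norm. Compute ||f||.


The norm of f is given by ||f|| = sup_{||x||=1} |f(x)|.
On span{e_1}, ||e_1|| = 1, so ||f|| = |f(e_1)| / ||e_1||
= |5| / 1 = 5.0000

5.0000


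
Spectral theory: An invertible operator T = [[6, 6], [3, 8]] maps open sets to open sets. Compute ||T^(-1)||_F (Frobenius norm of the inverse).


det(T) = 6*8 - 6*3 = 30
T^(-1) = (1/30) * [[8, -6], [-3, 6]] = [[0.2667, -0.2000], [-0.1000, 0.2000]]
||T^(-1)||_F^2 = 0.2667^2 + (-0.2000)^2 + (-0.1000)^2 + 0.2000^2 = 0.1611
||T^(-1)||_F = sqrt(0.1611) = 0.4014

0.4014


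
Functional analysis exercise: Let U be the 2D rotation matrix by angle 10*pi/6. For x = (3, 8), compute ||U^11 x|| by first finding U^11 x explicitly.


U is a rotation by theta = 10*pi/6
U^11 = rotation by 11*theta = 110*pi/6 = 2*pi/6 (mod 2*pi)
cos(2*pi/6) = 0.5000, sin(2*pi/6) = 0.8660
U^11 x = (0.5000 * 3 - 0.8660 * 8, 0.8660 * 3 + 0.5000 * 8)
= (-5.4282, 6.5981)
||U^11 x|| = sqrt((-5.4282)^2 + 6.5981^2) = sqrt(73.0000) = 8.5440

8.5440


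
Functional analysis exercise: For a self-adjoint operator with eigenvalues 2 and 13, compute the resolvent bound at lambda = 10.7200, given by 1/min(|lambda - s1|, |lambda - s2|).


dist(10.7200, {2, 13}) = min(|10.7200 - 2|, |10.7200 - 13|)
= min(8.7200, 2.2800) = 2.2800
Resolvent bound = 1/2.2800 = 0.4386

0.4386


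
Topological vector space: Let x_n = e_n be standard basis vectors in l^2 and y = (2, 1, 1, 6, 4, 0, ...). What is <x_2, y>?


x_2 = e_2 is the standard basis vector with 1 in position 2.
<x_2, y> = y_2 = 1
As n -> infinity, <x_n, y> -> 0, confirming weak convergence of (x_n) to 0.

1


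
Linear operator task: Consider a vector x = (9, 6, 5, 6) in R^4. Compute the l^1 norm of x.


The l^1 norm equals the sum of absolute values of all components.
||x||_1 = 9 + 6 + 5 + 6
= 26

26.0000


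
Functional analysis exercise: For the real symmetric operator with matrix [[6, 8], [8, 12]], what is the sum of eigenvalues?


For a self-adjoint (symmetric) matrix, the eigenvalues are real.
The sum of eigenvalues equals the trace of the matrix.
trace = 6 + 12 = 18

18
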